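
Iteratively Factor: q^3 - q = (q + 1)*(q^2 - q) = q*(q + 1)*(q - 1)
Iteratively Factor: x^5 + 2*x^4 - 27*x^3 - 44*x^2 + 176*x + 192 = (x - 4)*(x^4 + 6*x^3 - 3*x^2 - 56*x - 48) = (x - 4)*(x - 3)*(x^3 + 9*x^2 + 24*x + 16) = (x - 4)*(x - 3)*(x + 1)*(x^2 + 8*x + 16) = (x - 4)*(x - 3)*(x + 1)*(x + 4)*(x + 4)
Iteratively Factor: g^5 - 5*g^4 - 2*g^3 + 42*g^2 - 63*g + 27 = (g - 1)*(g^4 - 4*g^3 - 6*g^2 + 36*g - 27) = (g - 3)*(g - 1)*(g^3 - g^2 - 9*g + 9) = (g - 3)*(g - 1)^2*(g^2 - 9) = (g - 3)*(g - 1)^2*(g + 3)*(g - 3)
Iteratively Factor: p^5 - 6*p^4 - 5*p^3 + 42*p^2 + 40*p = (p - 4)*(p^4 - 2*p^3 - 13*p^2 - 10*p) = (p - 5)*(p - 4)*(p^3 + 3*p^2 + 2*p) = p*(p - 5)*(p - 4)*(p^2 + 3*p + 2) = p*(p - 5)*(p - 4)*(p + 2)*(p + 1)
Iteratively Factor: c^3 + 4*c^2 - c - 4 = (c + 1)*(c^2 + 3*c - 4) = (c + 1)*(c + 4)*(c - 1)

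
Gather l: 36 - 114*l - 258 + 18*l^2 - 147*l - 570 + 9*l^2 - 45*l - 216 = 27*l^2 - 306*l - 1008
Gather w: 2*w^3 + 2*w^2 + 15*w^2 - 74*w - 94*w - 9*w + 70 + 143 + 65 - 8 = 2*w^3 + 17*w^2 - 177*w + 270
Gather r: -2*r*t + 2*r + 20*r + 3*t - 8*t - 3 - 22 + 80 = r*(22 - 2*t) - 5*t + 55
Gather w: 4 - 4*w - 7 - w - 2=-5*w - 5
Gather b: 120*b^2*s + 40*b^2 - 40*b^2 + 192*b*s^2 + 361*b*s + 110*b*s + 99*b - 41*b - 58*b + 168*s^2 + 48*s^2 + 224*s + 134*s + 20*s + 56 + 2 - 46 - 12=120*b^2*s + b*(192*s^2 + 471*s) + 216*s^2 + 378*s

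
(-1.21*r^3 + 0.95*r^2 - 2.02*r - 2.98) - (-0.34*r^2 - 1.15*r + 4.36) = -1.21*r^3 + 1.29*r^2 - 0.87*r - 7.34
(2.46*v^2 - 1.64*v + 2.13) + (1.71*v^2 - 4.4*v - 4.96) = 4.17*v^2 - 6.04*v - 2.83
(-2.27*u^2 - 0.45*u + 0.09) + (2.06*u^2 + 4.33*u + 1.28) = -0.21*u^2 + 3.88*u + 1.37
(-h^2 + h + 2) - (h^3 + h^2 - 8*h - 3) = -h^3 - 2*h^2 + 9*h + 5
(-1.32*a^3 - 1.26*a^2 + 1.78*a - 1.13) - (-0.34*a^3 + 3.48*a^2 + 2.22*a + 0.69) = -0.98*a^3 - 4.74*a^2 - 0.44*a - 1.82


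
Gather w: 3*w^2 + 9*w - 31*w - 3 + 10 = 3*w^2 - 22*w + 7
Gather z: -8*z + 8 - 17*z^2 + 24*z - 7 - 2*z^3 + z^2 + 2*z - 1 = -2*z^3 - 16*z^2 + 18*z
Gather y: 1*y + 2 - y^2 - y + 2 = 4 - y^2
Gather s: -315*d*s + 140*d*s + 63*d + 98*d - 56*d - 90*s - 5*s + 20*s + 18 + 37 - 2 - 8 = 105*d + s*(-175*d - 75) + 45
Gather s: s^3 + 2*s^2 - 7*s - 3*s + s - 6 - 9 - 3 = s^3 + 2*s^2 - 9*s - 18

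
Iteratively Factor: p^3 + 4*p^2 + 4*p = (p + 2)*(p^2 + 2*p) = p*(p + 2)*(p + 2)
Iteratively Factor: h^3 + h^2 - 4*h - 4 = (h + 2)*(h^2 - h - 2) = (h + 1)*(h + 2)*(h - 2)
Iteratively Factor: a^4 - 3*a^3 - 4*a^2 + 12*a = (a)*(a^3 - 3*a^2 - 4*a + 12) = a*(a + 2)*(a^2 - 5*a + 6) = a*(a - 2)*(a + 2)*(a - 3)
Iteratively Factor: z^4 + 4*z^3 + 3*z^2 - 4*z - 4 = (z + 2)*(z^3 + 2*z^2 - z - 2) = (z + 1)*(z + 2)*(z^2 + z - 2) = (z + 1)*(z + 2)^2*(z - 1)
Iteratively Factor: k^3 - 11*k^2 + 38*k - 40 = (k - 4)*(k^2 - 7*k + 10) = (k - 5)*(k - 4)*(k - 2)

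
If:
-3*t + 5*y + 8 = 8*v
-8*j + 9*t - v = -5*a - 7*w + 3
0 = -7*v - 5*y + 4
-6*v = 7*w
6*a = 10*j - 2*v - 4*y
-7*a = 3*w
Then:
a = 6849/30041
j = 14021/60082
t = 53883/60082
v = 37289/60082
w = -15981/30041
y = -4139/60082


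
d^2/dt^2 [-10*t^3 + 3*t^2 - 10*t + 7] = 6 - 60*t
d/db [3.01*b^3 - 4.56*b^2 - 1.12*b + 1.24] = 9.03*b^2 - 9.12*b - 1.12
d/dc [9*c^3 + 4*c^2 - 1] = c*(27*c + 8)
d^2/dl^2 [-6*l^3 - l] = -36*l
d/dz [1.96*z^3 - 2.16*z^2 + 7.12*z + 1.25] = 5.88*z^2 - 4.32*z + 7.12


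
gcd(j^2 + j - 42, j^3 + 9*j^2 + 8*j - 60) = 1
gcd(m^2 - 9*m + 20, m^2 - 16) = m - 4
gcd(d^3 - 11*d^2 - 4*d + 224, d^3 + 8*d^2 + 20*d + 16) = d + 4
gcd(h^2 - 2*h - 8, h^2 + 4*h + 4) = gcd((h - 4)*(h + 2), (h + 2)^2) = h + 2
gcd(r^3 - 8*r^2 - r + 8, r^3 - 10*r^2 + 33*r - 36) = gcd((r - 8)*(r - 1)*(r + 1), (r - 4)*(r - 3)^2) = 1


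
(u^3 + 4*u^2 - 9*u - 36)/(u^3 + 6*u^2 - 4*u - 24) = (u^3 + 4*u^2 - 9*u - 36)/(u^3 + 6*u^2 - 4*u - 24)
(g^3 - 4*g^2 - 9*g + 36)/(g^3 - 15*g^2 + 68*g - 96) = (g + 3)/(g - 8)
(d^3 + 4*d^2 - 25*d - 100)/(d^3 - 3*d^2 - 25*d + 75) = (d + 4)/(d - 3)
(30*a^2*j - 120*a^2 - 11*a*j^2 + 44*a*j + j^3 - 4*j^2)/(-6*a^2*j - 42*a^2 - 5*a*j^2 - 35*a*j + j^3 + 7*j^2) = (-5*a*j + 20*a + j^2 - 4*j)/(a*j + 7*a + j^2 + 7*j)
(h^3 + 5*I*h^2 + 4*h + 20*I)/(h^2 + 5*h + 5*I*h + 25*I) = (h^2 + 4)/(h + 5)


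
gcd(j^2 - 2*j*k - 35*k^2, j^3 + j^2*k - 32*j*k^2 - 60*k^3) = j + 5*k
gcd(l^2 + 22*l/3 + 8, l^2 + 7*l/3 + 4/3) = l + 4/3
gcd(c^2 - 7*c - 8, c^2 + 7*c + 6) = c + 1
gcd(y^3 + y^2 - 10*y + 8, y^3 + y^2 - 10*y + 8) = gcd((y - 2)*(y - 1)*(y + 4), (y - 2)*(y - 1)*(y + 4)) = y^3 + y^2 - 10*y + 8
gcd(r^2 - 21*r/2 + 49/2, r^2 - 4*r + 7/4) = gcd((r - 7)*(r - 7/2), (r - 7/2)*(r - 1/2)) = r - 7/2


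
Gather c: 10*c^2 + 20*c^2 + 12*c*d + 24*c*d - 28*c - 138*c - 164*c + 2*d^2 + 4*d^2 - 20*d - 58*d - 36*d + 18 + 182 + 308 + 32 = 30*c^2 + c*(36*d - 330) + 6*d^2 - 114*d + 540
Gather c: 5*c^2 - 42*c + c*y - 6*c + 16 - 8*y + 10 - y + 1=5*c^2 + c*(y - 48) - 9*y + 27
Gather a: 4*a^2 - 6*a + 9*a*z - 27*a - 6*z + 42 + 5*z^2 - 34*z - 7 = 4*a^2 + a*(9*z - 33) + 5*z^2 - 40*z + 35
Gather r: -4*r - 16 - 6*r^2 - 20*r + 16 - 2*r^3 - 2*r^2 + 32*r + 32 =-2*r^3 - 8*r^2 + 8*r + 32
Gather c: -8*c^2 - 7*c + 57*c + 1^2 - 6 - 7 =-8*c^2 + 50*c - 12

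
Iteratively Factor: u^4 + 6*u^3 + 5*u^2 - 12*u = (u)*(u^3 + 6*u^2 + 5*u - 12) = u*(u + 4)*(u^2 + 2*u - 3) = u*(u + 3)*(u + 4)*(u - 1)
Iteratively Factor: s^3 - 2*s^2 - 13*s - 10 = (s - 5)*(s^2 + 3*s + 2) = (s - 5)*(s + 2)*(s + 1)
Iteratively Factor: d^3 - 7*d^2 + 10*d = (d - 2)*(d^2 - 5*d) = (d - 5)*(d - 2)*(d)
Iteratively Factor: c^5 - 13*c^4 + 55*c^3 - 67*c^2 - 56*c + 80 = (c - 5)*(c^4 - 8*c^3 + 15*c^2 + 8*c - 16) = (c - 5)*(c - 4)*(c^3 - 4*c^2 - c + 4) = (c - 5)*(c - 4)*(c - 1)*(c^2 - 3*c - 4) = (c - 5)*(c - 4)*(c - 1)*(c + 1)*(c - 4)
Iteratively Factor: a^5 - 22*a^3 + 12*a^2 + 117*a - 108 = (a + 3)*(a^4 - 3*a^3 - 13*a^2 + 51*a - 36) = (a - 1)*(a + 3)*(a^3 - 2*a^2 - 15*a + 36) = (a - 3)*(a - 1)*(a + 3)*(a^2 + a - 12) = (a - 3)*(a - 1)*(a + 3)*(a + 4)*(a - 3)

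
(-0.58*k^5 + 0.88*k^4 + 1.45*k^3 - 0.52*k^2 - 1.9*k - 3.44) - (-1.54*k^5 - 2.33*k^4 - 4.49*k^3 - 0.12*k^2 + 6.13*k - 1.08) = 0.96*k^5 + 3.21*k^4 + 5.94*k^3 - 0.4*k^2 - 8.03*k - 2.36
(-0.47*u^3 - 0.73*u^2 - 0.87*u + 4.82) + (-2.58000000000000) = -0.47*u^3 - 0.73*u^2 - 0.87*u + 2.24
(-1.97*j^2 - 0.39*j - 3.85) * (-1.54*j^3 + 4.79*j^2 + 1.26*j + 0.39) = 3.0338*j^5 - 8.8357*j^4 + 1.5787*j^3 - 19.7012*j^2 - 5.0031*j - 1.5015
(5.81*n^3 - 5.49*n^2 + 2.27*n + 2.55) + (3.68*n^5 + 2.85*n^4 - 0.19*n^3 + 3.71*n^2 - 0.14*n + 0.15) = 3.68*n^5 + 2.85*n^4 + 5.62*n^3 - 1.78*n^2 + 2.13*n + 2.7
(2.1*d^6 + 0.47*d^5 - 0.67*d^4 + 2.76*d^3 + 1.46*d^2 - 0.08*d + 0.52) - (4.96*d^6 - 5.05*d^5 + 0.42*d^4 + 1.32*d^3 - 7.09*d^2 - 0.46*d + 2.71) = -2.86*d^6 + 5.52*d^5 - 1.09*d^4 + 1.44*d^3 + 8.55*d^2 + 0.38*d - 2.19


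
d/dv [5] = 0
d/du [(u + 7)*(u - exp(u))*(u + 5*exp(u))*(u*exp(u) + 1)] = (1 - exp(u))*(u + 7)*(u + 5*exp(u))*(u*exp(u) + 1) + (u + 1)*(u + 7)*(u - exp(u))*(u + 5*exp(u))*exp(u) + (u + 7)*(u - exp(u))*(u*exp(u) + 1)*(5*exp(u) + 1) + (u - exp(u))*(u + 5*exp(u))*(u*exp(u) + 1)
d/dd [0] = 0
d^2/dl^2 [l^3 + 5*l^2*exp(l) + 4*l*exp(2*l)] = 5*l^2*exp(l) + 16*l*exp(2*l) + 20*l*exp(l) + 6*l + 16*exp(2*l) + 10*exp(l)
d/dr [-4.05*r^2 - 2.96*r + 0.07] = -8.1*r - 2.96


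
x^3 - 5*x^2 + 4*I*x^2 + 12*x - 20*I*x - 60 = (x - 5)*(x - 2*I)*(x + 6*I)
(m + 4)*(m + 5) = m^2 + 9*m + 20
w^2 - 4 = (w - 2)*(w + 2)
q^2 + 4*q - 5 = (q - 1)*(q + 5)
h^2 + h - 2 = (h - 1)*(h + 2)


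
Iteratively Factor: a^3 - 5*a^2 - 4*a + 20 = (a - 5)*(a^2 - 4) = (a - 5)*(a - 2)*(a + 2)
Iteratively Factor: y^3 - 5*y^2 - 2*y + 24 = (y + 2)*(y^2 - 7*y + 12) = (y - 3)*(y + 2)*(y - 4)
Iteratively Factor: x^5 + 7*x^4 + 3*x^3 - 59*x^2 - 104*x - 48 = (x - 3)*(x^4 + 10*x^3 + 33*x^2 + 40*x + 16) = (x - 3)*(x + 1)*(x^3 + 9*x^2 + 24*x + 16) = (x - 3)*(x + 1)*(x + 4)*(x^2 + 5*x + 4) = (x - 3)*(x + 1)^2*(x + 4)*(x + 4)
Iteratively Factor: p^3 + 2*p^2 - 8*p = (p - 2)*(p^2 + 4*p) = p*(p - 2)*(p + 4)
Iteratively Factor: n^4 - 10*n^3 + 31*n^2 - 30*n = (n - 2)*(n^3 - 8*n^2 + 15*n) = n*(n - 2)*(n^2 - 8*n + 15) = n*(n - 5)*(n - 2)*(n - 3)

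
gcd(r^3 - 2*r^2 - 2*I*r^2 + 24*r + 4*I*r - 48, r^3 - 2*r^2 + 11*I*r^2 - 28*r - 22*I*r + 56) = r^2 + r*(-2 + 4*I) - 8*I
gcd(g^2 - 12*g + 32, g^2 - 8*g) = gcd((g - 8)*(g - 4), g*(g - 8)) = g - 8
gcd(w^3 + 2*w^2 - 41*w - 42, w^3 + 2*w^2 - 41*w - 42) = w^3 + 2*w^2 - 41*w - 42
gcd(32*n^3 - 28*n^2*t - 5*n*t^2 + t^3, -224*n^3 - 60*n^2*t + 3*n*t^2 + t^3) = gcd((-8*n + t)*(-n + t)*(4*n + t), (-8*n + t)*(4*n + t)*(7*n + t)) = -32*n^2 - 4*n*t + t^2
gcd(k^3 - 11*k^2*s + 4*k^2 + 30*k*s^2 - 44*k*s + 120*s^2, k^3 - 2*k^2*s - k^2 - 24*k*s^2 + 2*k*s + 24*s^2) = -k + 6*s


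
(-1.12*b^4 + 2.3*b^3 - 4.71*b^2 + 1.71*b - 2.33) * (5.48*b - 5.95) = -6.1376*b^5 + 19.268*b^4 - 39.4958*b^3 + 37.3953*b^2 - 22.9429*b + 13.8635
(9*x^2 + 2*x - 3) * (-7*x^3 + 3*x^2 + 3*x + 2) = -63*x^5 + 13*x^4 + 54*x^3 + 15*x^2 - 5*x - 6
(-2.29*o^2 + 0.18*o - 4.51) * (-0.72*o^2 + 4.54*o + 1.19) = 1.6488*o^4 - 10.5262*o^3 + 1.3393*o^2 - 20.2612*o - 5.3669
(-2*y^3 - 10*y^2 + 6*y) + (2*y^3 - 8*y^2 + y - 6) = -18*y^2 + 7*y - 6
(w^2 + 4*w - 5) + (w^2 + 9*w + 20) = 2*w^2 + 13*w + 15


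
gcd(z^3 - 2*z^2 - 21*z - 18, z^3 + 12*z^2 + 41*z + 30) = z + 1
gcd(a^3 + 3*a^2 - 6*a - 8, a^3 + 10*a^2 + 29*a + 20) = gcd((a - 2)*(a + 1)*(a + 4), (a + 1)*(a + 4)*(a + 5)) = a^2 + 5*a + 4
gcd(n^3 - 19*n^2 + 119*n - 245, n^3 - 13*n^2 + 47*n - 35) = n^2 - 12*n + 35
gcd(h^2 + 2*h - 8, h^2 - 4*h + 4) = h - 2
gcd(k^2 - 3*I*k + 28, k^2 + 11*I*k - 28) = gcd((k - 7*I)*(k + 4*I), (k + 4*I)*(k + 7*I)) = k + 4*I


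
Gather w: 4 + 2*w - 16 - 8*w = -6*w - 12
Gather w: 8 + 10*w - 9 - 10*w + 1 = 0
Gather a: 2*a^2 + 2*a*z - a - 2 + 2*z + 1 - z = 2*a^2 + a*(2*z - 1) + z - 1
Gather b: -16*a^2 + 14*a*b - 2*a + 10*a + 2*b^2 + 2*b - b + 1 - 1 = -16*a^2 + 8*a + 2*b^2 + b*(14*a + 1)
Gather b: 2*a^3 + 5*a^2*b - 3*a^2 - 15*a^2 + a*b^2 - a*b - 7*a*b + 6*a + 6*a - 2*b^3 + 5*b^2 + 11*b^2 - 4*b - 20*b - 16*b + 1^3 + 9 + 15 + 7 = 2*a^3 - 18*a^2 + 12*a - 2*b^3 + b^2*(a + 16) + b*(5*a^2 - 8*a - 40) + 32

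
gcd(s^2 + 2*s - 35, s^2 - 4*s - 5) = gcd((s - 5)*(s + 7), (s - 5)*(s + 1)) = s - 5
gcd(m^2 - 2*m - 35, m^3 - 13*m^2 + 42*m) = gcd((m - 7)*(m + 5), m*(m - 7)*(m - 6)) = m - 7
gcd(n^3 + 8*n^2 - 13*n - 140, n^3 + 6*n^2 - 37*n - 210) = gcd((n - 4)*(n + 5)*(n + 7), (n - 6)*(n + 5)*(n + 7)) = n^2 + 12*n + 35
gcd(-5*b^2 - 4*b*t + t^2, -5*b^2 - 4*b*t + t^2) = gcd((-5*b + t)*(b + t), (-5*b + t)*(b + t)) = -5*b^2 - 4*b*t + t^2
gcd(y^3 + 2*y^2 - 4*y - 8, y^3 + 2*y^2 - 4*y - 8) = y^3 + 2*y^2 - 4*y - 8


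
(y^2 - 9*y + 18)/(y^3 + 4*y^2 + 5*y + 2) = (y^2 - 9*y + 18)/(y^3 + 4*y^2 + 5*y + 2)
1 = 1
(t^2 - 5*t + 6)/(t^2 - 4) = (t - 3)/(t + 2)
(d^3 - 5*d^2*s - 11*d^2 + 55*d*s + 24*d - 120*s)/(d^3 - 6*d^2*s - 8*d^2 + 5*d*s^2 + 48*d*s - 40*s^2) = (3 - d)/(-d + s)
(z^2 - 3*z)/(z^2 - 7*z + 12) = z/(z - 4)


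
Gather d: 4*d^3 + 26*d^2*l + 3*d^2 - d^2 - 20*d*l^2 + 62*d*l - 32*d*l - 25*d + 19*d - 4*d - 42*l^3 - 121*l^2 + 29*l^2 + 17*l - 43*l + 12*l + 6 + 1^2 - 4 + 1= 4*d^3 + d^2*(26*l + 2) + d*(-20*l^2 + 30*l - 10) - 42*l^3 - 92*l^2 - 14*l + 4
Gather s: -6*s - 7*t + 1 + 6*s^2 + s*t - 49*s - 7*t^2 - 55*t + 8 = 6*s^2 + s*(t - 55) - 7*t^2 - 62*t + 9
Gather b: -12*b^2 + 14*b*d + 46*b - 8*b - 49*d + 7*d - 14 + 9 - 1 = -12*b^2 + b*(14*d + 38) - 42*d - 6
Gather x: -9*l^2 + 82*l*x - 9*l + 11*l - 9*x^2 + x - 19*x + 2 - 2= -9*l^2 + 2*l - 9*x^2 + x*(82*l - 18)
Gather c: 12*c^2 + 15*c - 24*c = 12*c^2 - 9*c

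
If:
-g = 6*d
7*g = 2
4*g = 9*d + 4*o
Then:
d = -1/21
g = 2/7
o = 11/28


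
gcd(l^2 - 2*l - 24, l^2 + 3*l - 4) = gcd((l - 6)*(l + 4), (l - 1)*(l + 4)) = l + 4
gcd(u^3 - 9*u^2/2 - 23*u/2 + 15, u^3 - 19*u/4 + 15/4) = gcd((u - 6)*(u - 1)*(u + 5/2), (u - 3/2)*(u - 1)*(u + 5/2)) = u^2 + 3*u/2 - 5/2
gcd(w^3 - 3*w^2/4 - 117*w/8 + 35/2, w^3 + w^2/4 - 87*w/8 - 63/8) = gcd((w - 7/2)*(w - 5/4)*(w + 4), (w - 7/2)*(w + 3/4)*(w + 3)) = w - 7/2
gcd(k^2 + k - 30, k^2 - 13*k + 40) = k - 5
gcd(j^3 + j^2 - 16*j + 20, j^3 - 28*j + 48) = j - 2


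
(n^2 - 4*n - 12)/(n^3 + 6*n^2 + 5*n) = (n^2 - 4*n - 12)/(n*(n^2 + 6*n + 5))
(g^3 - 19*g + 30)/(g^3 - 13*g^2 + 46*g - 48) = (g + 5)/(g - 8)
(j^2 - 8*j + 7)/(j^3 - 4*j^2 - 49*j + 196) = (j - 1)/(j^2 + 3*j - 28)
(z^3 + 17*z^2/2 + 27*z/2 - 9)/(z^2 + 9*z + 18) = z - 1/2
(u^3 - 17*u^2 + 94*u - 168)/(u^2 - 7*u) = u - 10 + 24/u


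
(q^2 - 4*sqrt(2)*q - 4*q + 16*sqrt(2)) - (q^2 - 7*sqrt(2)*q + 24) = -4*q + 3*sqrt(2)*q - 24 + 16*sqrt(2)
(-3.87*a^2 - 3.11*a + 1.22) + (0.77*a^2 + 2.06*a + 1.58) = -3.1*a^2 - 1.05*a + 2.8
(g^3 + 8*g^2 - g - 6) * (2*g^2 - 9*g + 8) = 2*g^5 + 7*g^4 - 66*g^3 + 61*g^2 + 46*g - 48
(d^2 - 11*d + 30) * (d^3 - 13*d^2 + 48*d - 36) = d^5 - 24*d^4 + 221*d^3 - 954*d^2 + 1836*d - 1080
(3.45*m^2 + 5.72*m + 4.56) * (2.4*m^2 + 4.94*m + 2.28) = 8.28*m^4 + 30.771*m^3 + 47.0668*m^2 + 35.568*m + 10.3968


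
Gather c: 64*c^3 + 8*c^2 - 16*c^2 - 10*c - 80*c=64*c^3 - 8*c^2 - 90*c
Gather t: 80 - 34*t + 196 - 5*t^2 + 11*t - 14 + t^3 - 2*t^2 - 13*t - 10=t^3 - 7*t^2 - 36*t + 252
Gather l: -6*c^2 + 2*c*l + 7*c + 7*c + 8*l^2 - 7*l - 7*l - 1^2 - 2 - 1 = -6*c^2 + 14*c + 8*l^2 + l*(2*c - 14) - 4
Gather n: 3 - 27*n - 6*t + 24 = -27*n - 6*t + 27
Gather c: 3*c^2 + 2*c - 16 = 3*c^2 + 2*c - 16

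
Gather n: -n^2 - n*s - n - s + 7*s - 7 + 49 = -n^2 + n*(-s - 1) + 6*s + 42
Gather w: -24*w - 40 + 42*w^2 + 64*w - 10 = 42*w^2 + 40*w - 50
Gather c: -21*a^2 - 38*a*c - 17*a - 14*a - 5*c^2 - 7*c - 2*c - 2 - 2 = -21*a^2 - 31*a - 5*c^2 + c*(-38*a - 9) - 4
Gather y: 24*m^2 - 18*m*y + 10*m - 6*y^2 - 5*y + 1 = 24*m^2 + 10*m - 6*y^2 + y*(-18*m - 5) + 1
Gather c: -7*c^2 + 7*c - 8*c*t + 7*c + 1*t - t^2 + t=-7*c^2 + c*(14 - 8*t) - t^2 + 2*t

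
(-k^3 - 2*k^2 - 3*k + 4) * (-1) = k^3 + 2*k^2 + 3*k - 4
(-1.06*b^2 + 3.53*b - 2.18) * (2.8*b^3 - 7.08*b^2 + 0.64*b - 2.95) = -2.968*b^5 + 17.3888*b^4 - 31.7748*b^3 + 20.8206*b^2 - 11.8087*b + 6.431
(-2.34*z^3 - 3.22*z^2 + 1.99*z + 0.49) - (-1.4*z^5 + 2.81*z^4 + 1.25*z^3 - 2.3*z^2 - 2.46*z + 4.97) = 1.4*z^5 - 2.81*z^4 - 3.59*z^3 - 0.92*z^2 + 4.45*z - 4.48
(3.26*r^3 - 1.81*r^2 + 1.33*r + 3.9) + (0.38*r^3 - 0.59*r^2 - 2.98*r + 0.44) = 3.64*r^3 - 2.4*r^2 - 1.65*r + 4.34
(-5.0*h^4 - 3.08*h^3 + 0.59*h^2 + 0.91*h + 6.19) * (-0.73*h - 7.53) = 3.65*h^5 + 39.8984*h^4 + 22.7617*h^3 - 5.107*h^2 - 11.371*h - 46.6107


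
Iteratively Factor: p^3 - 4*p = (p - 2)*(p^2 + 2*p) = p*(p - 2)*(p + 2)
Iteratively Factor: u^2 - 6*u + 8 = (u - 2)*(u - 4)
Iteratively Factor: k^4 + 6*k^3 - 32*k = (k - 2)*(k^3 + 8*k^2 + 16*k) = k*(k - 2)*(k^2 + 8*k + 16) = k*(k - 2)*(k + 4)*(k + 4)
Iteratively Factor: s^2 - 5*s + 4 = (s - 1)*(s - 4)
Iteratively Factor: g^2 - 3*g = (g)*(g - 3)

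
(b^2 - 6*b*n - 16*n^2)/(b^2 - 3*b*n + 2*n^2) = (b^2 - 6*b*n - 16*n^2)/(b^2 - 3*b*n + 2*n^2)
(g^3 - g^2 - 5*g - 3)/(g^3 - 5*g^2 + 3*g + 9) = (g + 1)/(g - 3)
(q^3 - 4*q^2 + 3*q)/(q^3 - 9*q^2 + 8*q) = (q - 3)/(q - 8)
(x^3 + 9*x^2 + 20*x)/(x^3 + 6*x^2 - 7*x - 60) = x/(x - 3)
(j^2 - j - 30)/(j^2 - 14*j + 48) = (j + 5)/(j - 8)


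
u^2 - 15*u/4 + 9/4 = (u - 3)*(u - 3/4)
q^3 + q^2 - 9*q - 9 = (q - 3)*(q + 1)*(q + 3)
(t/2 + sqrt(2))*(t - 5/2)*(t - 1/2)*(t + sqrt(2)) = t^4/2 - 3*t^3/2 + 3*sqrt(2)*t^3/2 - 9*sqrt(2)*t^2/2 + 21*t^2/8 - 6*t + 15*sqrt(2)*t/8 + 5/2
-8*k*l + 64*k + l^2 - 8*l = (-8*k + l)*(l - 8)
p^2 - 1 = (p - 1)*(p + 1)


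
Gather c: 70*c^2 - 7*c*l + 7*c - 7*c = 70*c^2 - 7*c*l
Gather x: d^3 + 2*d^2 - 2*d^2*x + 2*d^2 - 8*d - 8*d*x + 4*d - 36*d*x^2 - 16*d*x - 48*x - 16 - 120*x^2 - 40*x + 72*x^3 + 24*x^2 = d^3 + 4*d^2 - 4*d + 72*x^3 + x^2*(-36*d - 96) + x*(-2*d^2 - 24*d - 88) - 16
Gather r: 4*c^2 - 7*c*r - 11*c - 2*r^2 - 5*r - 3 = 4*c^2 - 11*c - 2*r^2 + r*(-7*c - 5) - 3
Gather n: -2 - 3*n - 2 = -3*n - 4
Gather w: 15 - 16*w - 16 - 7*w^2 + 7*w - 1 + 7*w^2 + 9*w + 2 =0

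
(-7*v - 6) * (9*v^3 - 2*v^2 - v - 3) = -63*v^4 - 40*v^3 + 19*v^2 + 27*v + 18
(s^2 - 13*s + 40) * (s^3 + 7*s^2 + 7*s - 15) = s^5 - 6*s^4 - 44*s^3 + 174*s^2 + 475*s - 600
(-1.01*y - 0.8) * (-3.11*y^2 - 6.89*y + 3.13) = 3.1411*y^3 + 9.4469*y^2 + 2.3507*y - 2.504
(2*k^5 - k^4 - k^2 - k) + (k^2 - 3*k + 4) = 2*k^5 - k^4 - 4*k + 4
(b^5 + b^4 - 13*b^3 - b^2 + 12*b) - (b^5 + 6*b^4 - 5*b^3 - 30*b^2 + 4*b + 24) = -5*b^4 - 8*b^3 + 29*b^2 + 8*b - 24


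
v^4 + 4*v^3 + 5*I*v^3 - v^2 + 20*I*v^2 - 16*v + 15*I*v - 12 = (v + 1)*(v + 3)*(v + I)*(v + 4*I)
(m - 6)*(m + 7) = m^2 + m - 42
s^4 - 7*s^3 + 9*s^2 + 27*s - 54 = (s - 3)^3*(s + 2)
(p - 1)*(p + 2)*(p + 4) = p^3 + 5*p^2 + 2*p - 8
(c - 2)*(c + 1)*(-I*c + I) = -I*c^3 + 2*I*c^2 + I*c - 2*I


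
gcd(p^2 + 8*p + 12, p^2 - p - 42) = p + 6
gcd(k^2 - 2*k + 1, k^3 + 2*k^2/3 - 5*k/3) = k - 1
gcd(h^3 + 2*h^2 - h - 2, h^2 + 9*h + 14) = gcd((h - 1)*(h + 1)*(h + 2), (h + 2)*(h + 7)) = h + 2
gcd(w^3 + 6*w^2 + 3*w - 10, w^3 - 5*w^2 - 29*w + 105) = w + 5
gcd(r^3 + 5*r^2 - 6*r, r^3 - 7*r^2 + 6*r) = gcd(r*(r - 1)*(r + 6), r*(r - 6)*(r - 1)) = r^2 - r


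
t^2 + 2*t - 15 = (t - 3)*(t + 5)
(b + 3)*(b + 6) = b^2 + 9*b + 18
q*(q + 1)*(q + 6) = q^3 + 7*q^2 + 6*q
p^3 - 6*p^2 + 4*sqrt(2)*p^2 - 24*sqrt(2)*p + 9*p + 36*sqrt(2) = (p - 3)^2*(p + 4*sqrt(2))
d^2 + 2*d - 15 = (d - 3)*(d + 5)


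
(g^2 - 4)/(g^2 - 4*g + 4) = (g + 2)/(g - 2)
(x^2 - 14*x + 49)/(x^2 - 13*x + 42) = (x - 7)/(x - 6)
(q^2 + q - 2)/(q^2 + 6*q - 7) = (q + 2)/(q + 7)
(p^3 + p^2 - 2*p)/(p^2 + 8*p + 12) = p*(p - 1)/(p + 6)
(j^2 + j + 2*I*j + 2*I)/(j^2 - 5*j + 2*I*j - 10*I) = (j + 1)/(j - 5)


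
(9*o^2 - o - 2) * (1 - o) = -9*o^3 + 10*o^2 + o - 2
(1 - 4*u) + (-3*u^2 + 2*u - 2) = -3*u^2 - 2*u - 1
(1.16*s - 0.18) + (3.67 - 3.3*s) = 3.49 - 2.14*s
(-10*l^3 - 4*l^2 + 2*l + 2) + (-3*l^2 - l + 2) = -10*l^3 - 7*l^2 + l + 4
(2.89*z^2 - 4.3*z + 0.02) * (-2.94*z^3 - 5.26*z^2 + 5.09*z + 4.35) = -8.4966*z^5 - 2.5594*z^4 + 37.2693*z^3 - 9.4207*z^2 - 18.6032*z + 0.087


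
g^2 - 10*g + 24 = (g - 6)*(g - 4)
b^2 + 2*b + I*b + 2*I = (b + 2)*(b + I)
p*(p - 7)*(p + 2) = p^3 - 5*p^2 - 14*p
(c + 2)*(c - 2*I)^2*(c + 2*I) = c^4 + 2*c^3 - 2*I*c^3 + 4*c^2 - 4*I*c^2 + 8*c - 8*I*c - 16*I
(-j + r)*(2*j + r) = -2*j^2 + j*r + r^2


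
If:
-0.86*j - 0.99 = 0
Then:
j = -1.15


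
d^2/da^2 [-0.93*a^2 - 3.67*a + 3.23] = -1.86000000000000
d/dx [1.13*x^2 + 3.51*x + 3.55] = 2.26*x + 3.51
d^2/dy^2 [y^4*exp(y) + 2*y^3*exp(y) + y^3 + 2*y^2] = y^4*exp(y) + 10*y^3*exp(y) + 24*y^2*exp(y) + 12*y*exp(y) + 6*y + 4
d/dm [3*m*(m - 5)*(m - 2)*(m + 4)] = 12*m^3 - 27*m^2 - 108*m + 120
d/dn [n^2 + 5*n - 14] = 2*n + 5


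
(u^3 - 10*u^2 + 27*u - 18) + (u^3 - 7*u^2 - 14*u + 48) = 2*u^3 - 17*u^2 + 13*u + 30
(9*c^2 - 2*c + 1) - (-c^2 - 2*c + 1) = 10*c^2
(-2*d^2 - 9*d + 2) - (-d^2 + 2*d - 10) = -d^2 - 11*d + 12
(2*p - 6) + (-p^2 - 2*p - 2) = -p^2 - 8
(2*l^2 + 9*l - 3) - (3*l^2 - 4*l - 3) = -l^2 + 13*l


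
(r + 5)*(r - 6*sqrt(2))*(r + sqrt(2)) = r^3 - 5*sqrt(2)*r^2 + 5*r^2 - 25*sqrt(2)*r - 12*r - 60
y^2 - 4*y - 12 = (y - 6)*(y + 2)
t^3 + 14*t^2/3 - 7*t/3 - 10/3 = (t - 1)*(t + 2/3)*(t + 5)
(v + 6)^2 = v^2 + 12*v + 36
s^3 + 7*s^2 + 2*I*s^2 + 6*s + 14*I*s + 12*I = (s + 1)*(s + 6)*(s + 2*I)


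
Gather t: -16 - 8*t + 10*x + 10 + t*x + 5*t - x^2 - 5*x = t*(x - 3) - x^2 + 5*x - 6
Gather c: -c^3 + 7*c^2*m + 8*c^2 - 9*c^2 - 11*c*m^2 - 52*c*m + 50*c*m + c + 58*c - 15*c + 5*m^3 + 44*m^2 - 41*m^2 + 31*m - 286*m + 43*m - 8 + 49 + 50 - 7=-c^3 + c^2*(7*m - 1) + c*(-11*m^2 - 2*m + 44) + 5*m^3 + 3*m^2 - 212*m + 84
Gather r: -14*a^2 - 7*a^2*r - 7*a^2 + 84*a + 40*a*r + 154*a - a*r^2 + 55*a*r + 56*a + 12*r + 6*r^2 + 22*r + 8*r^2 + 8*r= -21*a^2 + 294*a + r^2*(14 - a) + r*(-7*a^2 + 95*a + 42)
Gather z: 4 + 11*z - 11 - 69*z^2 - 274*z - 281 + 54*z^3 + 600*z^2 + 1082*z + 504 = 54*z^3 + 531*z^2 + 819*z + 216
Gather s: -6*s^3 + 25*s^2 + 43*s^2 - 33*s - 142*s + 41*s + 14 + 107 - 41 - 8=-6*s^3 + 68*s^2 - 134*s + 72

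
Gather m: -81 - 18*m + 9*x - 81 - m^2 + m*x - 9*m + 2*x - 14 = -m^2 + m*(x - 27) + 11*x - 176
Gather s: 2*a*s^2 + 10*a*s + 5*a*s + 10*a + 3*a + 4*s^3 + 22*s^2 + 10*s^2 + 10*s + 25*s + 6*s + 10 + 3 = 13*a + 4*s^3 + s^2*(2*a + 32) + s*(15*a + 41) + 13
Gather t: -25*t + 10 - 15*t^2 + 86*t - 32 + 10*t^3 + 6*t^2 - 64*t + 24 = 10*t^3 - 9*t^2 - 3*t + 2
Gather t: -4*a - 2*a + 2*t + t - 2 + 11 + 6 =-6*a + 3*t + 15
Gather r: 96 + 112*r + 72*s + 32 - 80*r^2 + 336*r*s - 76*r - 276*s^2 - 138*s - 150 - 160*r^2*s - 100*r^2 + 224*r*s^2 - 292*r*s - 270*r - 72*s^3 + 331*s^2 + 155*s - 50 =r^2*(-160*s - 180) + r*(224*s^2 + 44*s - 234) - 72*s^3 + 55*s^2 + 89*s - 72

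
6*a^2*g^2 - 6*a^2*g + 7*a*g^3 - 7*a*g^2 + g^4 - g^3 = g*(a + g)*(6*a + g)*(g - 1)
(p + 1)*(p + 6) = p^2 + 7*p + 6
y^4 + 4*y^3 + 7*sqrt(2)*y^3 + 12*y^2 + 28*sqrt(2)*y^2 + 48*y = y*(y + 4)*(y + sqrt(2))*(y + 6*sqrt(2))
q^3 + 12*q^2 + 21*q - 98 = (q - 2)*(q + 7)^2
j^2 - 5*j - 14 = (j - 7)*(j + 2)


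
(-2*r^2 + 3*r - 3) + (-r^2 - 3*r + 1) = -3*r^2 - 2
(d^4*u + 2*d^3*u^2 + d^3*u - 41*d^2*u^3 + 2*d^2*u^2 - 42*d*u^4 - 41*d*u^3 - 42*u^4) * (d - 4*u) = d^5*u - 2*d^4*u^2 + d^4*u - 49*d^3*u^3 - 2*d^3*u^2 + 122*d^2*u^4 - 49*d^2*u^3 + 168*d*u^5 + 122*d*u^4 + 168*u^5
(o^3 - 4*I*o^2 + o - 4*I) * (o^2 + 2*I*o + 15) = o^5 - 2*I*o^4 + 24*o^3 - 62*I*o^2 + 23*o - 60*I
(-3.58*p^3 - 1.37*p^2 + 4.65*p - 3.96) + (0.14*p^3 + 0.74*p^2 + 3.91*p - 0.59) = -3.44*p^3 - 0.63*p^2 + 8.56*p - 4.55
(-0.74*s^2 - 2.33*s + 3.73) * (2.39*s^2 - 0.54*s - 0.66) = -1.7686*s^4 - 5.1691*s^3 + 10.6613*s^2 - 0.4764*s - 2.4618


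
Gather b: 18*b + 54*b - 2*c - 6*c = 72*b - 8*c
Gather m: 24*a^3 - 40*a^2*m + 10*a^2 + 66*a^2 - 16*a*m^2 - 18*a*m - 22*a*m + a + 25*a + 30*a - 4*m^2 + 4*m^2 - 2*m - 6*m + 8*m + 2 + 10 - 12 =24*a^3 + 76*a^2 - 16*a*m^2 + 56*a + m*(-40*a^2 - 40*a)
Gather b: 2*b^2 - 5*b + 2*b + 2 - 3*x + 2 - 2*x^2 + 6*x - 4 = 2*b^2 - 3*b - 2*x^2 + 3*x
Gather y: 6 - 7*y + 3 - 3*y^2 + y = -3*y^2 - 6*y + 9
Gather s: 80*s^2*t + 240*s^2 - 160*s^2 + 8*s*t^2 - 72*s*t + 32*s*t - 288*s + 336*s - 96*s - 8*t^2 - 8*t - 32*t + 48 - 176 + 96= s^2*(80*t + 80) + s*(8*t^2 - 40*t - 48) - 8*t^2 - 40*t - 32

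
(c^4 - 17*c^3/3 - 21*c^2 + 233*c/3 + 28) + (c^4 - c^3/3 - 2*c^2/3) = 2*c^4 - 6*c^3 - 65*c^2/3 + 233*c/3 + 28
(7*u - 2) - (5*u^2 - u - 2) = -5*u^2 + 8*u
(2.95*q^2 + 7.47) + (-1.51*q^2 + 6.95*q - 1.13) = 1.44*q^2 + 6.95*q + 6.34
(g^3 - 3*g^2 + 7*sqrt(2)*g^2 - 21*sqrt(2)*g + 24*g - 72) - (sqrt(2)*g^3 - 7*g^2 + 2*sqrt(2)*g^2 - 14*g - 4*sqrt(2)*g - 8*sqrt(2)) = -sqrt(2)*g^3 + g^3 + 4*g^2 + 5*sqrt(2)*g^2 - 17*sqrt(2)*g + 38*g - 72 + 8*sqrt(2)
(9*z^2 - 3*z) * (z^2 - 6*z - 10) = 9*z^4 - 57*z^3 - 72*z^2 + 30*z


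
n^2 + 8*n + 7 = (n + 1)*(n + 7)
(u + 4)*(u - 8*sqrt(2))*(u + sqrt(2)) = u^3 - 7*sqrt(2)*u^2 + 4*u^2 - 28*sqrt(2)*u - 16*u - 64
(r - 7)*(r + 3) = r^2 - 4*r - 21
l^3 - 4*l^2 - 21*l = l*(l - 7)*(l + 3)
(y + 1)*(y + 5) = y^2 + 6*y + 5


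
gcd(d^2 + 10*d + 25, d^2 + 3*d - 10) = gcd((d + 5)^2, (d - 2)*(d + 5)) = d + 5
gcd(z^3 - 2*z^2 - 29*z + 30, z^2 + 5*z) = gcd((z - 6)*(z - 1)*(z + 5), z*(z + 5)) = z + 5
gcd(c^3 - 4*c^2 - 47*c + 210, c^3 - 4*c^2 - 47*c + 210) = c^3 - 4*c^2 - 47*c + 210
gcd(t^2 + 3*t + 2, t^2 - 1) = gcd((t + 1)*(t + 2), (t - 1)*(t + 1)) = t + 1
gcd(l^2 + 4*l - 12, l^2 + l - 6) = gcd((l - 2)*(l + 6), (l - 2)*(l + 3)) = l - 2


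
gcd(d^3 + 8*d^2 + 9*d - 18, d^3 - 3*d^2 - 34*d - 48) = d + 3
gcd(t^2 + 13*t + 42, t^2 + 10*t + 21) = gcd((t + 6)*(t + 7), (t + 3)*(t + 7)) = t + 7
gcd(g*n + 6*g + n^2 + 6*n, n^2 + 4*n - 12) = n + 6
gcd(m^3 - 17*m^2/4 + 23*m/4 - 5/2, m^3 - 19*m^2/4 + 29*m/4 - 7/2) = m^2 - 3*m + 2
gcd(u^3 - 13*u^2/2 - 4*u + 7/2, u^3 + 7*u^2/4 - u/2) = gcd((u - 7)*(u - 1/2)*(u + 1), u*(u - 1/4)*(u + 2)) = 1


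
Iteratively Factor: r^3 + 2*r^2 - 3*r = (r - 1)*(r^2 + 3*r) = (r - 1)*(r + 3)*(r)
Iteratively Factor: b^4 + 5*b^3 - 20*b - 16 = (b + 2)*(b^3 + 3*b^2 - 6*b - 8) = (b + 2)*(b + 4)*(b^2 - b - 2) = (b - 2)*(b + 2)*(b + 4)*(b + 1)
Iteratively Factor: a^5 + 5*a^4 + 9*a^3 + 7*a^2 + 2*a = (a + 1)*(a^4 + 4*a^3 + 5*a^2 + 2*a) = (a + 1)^2*(a^3 + 3*a^2 + 2*a) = a*(a + 1)^2*(a^2 + 3*a + 2) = a*(a + 1)^3*(a + 2)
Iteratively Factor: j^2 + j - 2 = (j - 1)*(j + 2)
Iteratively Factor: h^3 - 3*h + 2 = (h - 1)*(h^2 + h - 2) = (h - 1)^2*(h + 2)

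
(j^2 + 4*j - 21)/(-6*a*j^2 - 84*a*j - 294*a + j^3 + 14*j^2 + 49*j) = (3 - j)/(6*a*j + 42*a - j^2 - 7*j)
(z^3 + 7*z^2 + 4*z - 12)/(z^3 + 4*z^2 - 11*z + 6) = (z + 2)/(z - 1)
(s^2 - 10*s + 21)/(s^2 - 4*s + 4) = (s^2 - 10*s + 21)/(s^2 - 4*s + 4)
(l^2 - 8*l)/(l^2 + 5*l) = (l - 8)/(l + 5)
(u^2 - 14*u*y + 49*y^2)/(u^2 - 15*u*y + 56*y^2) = (-u + 7*y)/(-u + 8*y)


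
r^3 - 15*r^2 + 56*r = r*(r - 8)*(r - 7)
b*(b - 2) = b^2 - 2*b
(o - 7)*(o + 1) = o^2 - 6*o - 7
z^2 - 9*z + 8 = (z - 8)*(z - 1)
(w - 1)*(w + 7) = w^2 + 6*w - 7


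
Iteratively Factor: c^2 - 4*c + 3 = (c - 1)*(c - 3)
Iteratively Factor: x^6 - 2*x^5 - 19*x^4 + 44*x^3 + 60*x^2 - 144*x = (x - 3)*(x^5 + x^4 - 16*x^3 - 4*x^2 + 48*x) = (x - 3)*(x + 4)*(x^4 - 3*x^3 - 4*x^2 + 12*x) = (x - 3)^2*(x + 4)*(x^3 - 4*x) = x*(x - 3)^2*(x + 4)*(x^2 - 4) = x*(x - 3)^2*(x - 2)*(x + 4)*(x + 2)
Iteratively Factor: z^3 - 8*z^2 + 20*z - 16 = (z - 2)*(z^2 - 6*z + 8) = (z - 4)*(z - 2)*(z - 2)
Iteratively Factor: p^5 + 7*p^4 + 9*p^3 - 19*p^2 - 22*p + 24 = (p - 1)*(p^4 + 8*p^3 + 17*p^2 - 2*p - 24) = (p - 1)*(p + 3)*(p^3 + 5*p^2 + 2*p - 8) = (p - 1)*(p + 3)*(p + 4)*(p^2 + p - 2) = (p - 1)^2*(p + 3)*(p + 4)*(p + 2)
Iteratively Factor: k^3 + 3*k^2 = (k)*(k^2 + 3*k) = k*(k + 3)*(k)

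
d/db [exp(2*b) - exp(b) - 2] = (2*exp(b) - 1)*exp(b)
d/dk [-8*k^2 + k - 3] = 1 - 16*k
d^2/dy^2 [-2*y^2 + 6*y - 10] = -4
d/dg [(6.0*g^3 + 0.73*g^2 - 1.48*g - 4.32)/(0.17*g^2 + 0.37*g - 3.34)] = (1.02*g^4 + 4.44*g^3 - 59.5983*g^2 - 3.4076*g + 6.5416)/(0.0289*g^4 + 0.1258*g^3 - 0.9987*g^2 - 2.4716*g + 11.1556)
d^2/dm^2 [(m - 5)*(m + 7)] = 2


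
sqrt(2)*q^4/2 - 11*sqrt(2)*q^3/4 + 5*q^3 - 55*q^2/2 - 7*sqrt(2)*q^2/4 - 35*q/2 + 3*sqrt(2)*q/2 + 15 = (q - 6)*(q - 1/2)*(q + 5*sqrt(2))*(sqrt(2)*q/2 + sqrt(2)/2)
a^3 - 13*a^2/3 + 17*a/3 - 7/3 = (a - 7/3)*(a - 1)^2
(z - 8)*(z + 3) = z^2 - 5*z - 24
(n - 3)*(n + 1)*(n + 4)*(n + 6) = n^4 + 8*n^3 + n^2 - 78*n - 72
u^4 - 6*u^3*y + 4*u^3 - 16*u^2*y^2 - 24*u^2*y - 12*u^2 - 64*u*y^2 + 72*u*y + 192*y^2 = (u - 2)*(u + 6)*(u - 8*y)*(u + 2*y)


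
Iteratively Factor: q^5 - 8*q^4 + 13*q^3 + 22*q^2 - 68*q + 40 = (q - 1)*(q^4 - 7*q^3 + 6*q^2 + 28*q - 40) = (q - 1)*(q + 2)*(q^3 - 9*q^2 + 24*q - 20) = (q - 5)*(q - 1)*(q + 2)*(q^2 - 4*q + 4) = (q - 5)*(q - 2)*(q - 1)*(q + 2)*(q - 2)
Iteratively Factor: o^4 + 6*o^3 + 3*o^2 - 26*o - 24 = (o + 1)*(o^3 + 5*o^2 - 2*o - 24) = (o + 1)*(o + 3)*(o^2 + 2*o - 8) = (o + 1)*(o + 3)*(o + 4)*(o - 2)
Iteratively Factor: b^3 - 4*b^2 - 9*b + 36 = (b - 4)*(b^2 - 9) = (b - 4)*(b - 3)*(b + 3)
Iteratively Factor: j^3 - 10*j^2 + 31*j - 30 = (j - 3)*(j^2 - 7*j + 10) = (j - 3)*(j - 2)*(j - 5)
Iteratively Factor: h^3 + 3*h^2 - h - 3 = (h + 3)*(h^2 - 1) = (h + 1)*(h + 3)*(h - 1)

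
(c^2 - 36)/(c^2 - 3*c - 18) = (c + 6)/(c + 3)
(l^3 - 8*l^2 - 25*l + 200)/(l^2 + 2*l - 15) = (l^2 - 13*l + 40)/(l - 3)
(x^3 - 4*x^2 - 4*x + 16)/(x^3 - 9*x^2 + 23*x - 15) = (x^3 - 4*x^2 - 4*x + 16)/(x^3 - 9*x^2 + 23*x - 15)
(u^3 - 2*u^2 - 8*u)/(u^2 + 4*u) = (u^2 - 2*u - 8)/(u + 4)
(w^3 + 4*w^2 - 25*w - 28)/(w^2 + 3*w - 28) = w + 1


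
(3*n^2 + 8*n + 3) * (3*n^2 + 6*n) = 9*n^4 + 42*n^3 + 57*n^2 + 18*n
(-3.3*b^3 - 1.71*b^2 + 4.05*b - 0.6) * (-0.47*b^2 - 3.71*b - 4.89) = 1.551*b^5 + 13.0467*b^4 + 20.5776*b^3 - 6.3816*b^2 - 17.5785*b + 2.934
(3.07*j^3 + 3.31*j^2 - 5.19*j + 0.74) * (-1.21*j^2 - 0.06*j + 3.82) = -3.7147*j^5 - 4.1893*j^4 + 17.8087*j^3 + 12.0602*j^2 - 19.8702*j + 2.8268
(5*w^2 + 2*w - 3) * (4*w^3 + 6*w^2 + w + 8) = 20*w^5 + 38*w^4 + 5*w^3 + 24*w^2 + 13*w - 24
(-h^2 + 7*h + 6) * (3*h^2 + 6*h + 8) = -3*h^4 + 15*h^3 + 52*h^2 + 92*h + 48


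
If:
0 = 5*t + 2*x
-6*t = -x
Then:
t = 0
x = 0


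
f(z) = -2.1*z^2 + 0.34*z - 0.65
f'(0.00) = 0.34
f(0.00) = -0.65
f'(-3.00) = 12.94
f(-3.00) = -20.57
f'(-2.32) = 10.08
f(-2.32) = -12.74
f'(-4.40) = 18.82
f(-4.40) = -42.80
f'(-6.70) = 28.48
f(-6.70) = -97.20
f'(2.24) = -9.07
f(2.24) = -10.43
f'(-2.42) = 10.50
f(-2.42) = -13.77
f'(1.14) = -4.45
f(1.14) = -2.99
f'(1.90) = -7.64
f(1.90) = -7.58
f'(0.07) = 0.05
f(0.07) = -0.64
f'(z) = 0.34 - 4.2*z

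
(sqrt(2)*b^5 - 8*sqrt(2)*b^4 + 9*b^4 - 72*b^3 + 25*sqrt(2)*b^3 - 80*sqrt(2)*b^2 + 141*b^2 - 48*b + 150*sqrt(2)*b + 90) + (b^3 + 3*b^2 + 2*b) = sqrt(2)*b^5 - 8*sqrt(2)*b^4 + 9*b^4 - 71*b^3 + 25*sqrt(2)*b^3 - 80*sqrt(2)*b^2 + 144*b^2 - 46*b + 150*sqrt(2)*b + 90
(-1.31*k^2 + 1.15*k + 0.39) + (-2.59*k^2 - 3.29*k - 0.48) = -3.9*k^2 - 2.14*k - 0.09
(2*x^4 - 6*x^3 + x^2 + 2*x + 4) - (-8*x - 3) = 2*x^4 - 6*x^3 + x^2 + 10*x + 7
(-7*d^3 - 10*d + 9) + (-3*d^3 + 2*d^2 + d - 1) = -10*d^3 + 2*d^2 - 9*d + 8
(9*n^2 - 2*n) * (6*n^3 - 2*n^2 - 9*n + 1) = 54*n^5 - 30*n^4 - 77*n^3 + 27*n^2 - 2*n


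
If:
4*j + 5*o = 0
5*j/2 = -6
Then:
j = -12/5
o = 48/25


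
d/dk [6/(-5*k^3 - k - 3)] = 6*(15*k^2 + 1)/(5*k^3 + k + 3)^2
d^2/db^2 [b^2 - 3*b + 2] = 2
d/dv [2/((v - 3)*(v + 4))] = 2*(-2*v - 1)/(v^4 + 2*v^3 - 23*v^2 - 24*v + 144)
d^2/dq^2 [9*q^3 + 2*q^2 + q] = 54*q + 4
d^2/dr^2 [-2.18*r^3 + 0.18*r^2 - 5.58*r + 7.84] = 0.36 - 13.08*r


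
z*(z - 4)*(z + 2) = z^3 - 2*z^2 - 8*z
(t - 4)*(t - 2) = t^2 - 6*t + 8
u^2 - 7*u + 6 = (u - 6)*(u - 1)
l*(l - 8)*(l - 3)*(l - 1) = l^4 - 12*l^3 + 35*l^2 - 24*l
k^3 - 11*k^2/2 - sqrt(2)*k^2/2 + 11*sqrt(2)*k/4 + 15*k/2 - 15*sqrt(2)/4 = (k - 3)*(k - 5/2)*(k - sqrt(2)/2)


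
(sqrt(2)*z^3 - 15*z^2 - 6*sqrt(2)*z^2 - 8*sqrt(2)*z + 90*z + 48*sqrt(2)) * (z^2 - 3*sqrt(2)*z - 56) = sqrt(2)*z^5 - 21*z^4 - 6*sqrt(2)*z^4 - 19*sqrt(2)*z^3 + 126*z^3 + 114*sqrt(2)*z^2 + 888*z^2 - 5328*z + 448*sqrt(2)*z - 2688*sqrt(2)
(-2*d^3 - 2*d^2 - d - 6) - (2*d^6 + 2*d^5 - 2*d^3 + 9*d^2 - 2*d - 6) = -2*d^6 - 2*d^5 - 11*d^2 + d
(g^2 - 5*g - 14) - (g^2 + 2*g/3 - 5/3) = -17*g/3 - 37/3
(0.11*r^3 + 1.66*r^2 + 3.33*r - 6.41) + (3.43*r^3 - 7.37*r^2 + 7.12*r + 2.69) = 3.54*r^3 - 5.71*r^2 + 10.45*r - 3.72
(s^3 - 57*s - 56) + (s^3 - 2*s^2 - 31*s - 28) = 2*s^3 - 2*s^2 - 88*s - 84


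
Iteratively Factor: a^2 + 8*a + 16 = (a + 4)*(a + 4)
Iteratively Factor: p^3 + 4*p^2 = (p)*(p^2 + 4*p) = p*(p + 4)*(p)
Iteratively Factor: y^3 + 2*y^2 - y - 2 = (y + 2)*(y^2 - 1) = (y + 1)*(y + 2)*(y - 1)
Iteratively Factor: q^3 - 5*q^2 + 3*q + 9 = (q - 3)*(q^2 - 2*q - 3) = (q - 3)*(q + 1)*(q - 3)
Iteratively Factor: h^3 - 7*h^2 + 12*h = (h)*(h^2 - 7*h + 12) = h*(h - 4)*(h - 3)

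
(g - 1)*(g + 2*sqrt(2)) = g^2 - g + 2*sqrt(2)*g - 2*sqrt(2)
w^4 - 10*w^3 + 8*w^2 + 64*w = w*(w - 8)*(w - 4)*(w + 2)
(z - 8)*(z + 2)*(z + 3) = z^3 - 3*z^2 - 34*z - 48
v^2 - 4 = (v - 2)*(v + 2)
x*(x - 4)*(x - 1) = x^3 - 5*x^2 + 4*x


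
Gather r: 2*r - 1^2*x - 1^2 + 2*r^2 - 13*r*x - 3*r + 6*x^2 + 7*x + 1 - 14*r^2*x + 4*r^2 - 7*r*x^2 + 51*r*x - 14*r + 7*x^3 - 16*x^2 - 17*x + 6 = r^2*(6 - 14*x) + r*(-7*x^2 + 38*x - 15) + 7*x^3 - 10*x^2 - 11*x + 6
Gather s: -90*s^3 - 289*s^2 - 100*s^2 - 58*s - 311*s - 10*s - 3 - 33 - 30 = -90*s^3 - 389*s^2 - 379*s - 66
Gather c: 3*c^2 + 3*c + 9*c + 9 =3*c^2 + 12*c + 9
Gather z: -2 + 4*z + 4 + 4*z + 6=8*z + 8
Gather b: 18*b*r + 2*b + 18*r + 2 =b*(18*r + 2) + 18*r + 2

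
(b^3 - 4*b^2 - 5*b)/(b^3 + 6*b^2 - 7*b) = (b^2 - 4*b - 5)/(b^2 + 6*b - 7)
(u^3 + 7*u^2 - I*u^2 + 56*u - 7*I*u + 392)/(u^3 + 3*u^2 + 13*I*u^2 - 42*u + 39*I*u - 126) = (u^2 + u*(7 - 8*I) - 56*I)/(u^2 + u*(3 + 6*I) + 18*I)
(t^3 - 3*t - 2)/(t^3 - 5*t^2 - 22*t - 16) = (t^2 - t - 2)/(t^2 - 6*t - 16)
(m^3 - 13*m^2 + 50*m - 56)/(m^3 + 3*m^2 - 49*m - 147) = (m^2 - 6*m + 8)/(m^2 + 10*m + 21)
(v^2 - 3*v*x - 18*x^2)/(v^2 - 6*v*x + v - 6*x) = (v + 3*x)/(v + 1)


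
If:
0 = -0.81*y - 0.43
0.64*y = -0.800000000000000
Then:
No Solution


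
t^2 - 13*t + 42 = (t - 7)*(t - 6)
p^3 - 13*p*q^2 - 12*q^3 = (p - 4*q)*(p + q)*(p + 3*q)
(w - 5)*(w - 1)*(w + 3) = w^3 - 3*w^2 - 13*w + 15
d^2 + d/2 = d*(d + 1/2)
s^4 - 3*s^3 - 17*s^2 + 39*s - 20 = (s - 5)*(s - 1)^2*(s + 4)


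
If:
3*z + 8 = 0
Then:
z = -8/3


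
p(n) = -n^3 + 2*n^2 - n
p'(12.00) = -385.00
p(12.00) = -1452.00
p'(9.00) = -208.00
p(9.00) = -576.00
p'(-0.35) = -2.77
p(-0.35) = 0.64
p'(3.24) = -19.53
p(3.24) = -16.26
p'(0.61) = 0.32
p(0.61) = -0.09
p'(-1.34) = -11.75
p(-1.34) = 7.34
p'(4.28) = -38.84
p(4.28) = -46.05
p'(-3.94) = -63.33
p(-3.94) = 96.15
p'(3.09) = -17.28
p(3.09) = -13.50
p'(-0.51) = -3.82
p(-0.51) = 1.16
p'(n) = -3*n^2 + 4*n - 1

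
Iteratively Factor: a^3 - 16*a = (a)*(a^2 - 16) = a*(a - 4)*(a + 4)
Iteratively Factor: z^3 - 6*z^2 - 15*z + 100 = (z - 5)*(z^2 - z - 20) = (z - 5)^2*(z + 4)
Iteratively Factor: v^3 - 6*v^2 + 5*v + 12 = (v + 1)*(v^2 - 7*v + 12) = (v - 3)*(v + 1)*(v - 4)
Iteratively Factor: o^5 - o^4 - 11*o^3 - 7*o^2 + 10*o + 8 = (o + 2)*(o^4 - 3*o^3 - 5*o^2 + 3*o + 4) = (o + 1)*(o + 2)*(o^3 - 4*o^2 - o + 4) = (o - 1)*(o + 1)*(o + 2)*(o^2 - 3*o - 4) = (o - 1)*(o + 1)^2*(o + 2)*(o - 4)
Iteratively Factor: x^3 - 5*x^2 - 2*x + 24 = (x + 2)*(x^2 - 7*x + 12) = (x - 3)*(x + 2)*(x - 4)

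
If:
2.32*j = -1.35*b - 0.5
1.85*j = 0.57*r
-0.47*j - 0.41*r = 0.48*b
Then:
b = -0.68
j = 0.18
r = 0.59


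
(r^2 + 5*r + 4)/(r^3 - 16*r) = (r + 1)/(r*(r - 4))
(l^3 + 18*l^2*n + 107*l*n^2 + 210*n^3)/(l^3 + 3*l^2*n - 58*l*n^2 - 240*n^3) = (l + 7*n)/(l - 8*n)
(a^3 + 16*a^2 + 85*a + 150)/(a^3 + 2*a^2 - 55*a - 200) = (a + 6)/(a - 8)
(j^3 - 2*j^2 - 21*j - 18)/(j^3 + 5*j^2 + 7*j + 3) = (j - 6)/(j + 1)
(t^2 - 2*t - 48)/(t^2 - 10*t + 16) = (t + 6)/(t - 2)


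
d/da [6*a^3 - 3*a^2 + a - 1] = 18*a^2 - 6*a + 1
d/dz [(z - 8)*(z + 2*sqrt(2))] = 2*z - 8 + 2*sqrt(2)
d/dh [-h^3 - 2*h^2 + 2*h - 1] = -3*h^2 - 4*h + 2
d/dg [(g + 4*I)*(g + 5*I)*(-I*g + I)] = -3*I*g^2 + 2*g*(9 + I) - 9 + 20*I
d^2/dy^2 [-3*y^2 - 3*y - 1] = -6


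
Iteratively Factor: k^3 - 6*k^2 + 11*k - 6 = (k - 2)*(k^2 - 4*k + 3) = (k - 3)*(k - 2)*(k - 1)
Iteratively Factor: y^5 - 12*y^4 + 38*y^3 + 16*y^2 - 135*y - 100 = (y - 5)*(y^4 - 7*y^3 + 3*y^2 + 31*y + 20) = (y - 5)*(y + 1)*(y^3 - 8*y^2 + 11*y + 20) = (y - 5)*(y + 1)^2*(y^2 - 9*y + 20) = (y - 5)*(y - 4)*(y + 1)^2*(y - 5)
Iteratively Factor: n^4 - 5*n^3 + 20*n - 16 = (n + 2)*(n^3 - 7*n^2 + 14*n - 8) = (n - 1)*(n + 2)*(n^2 - 6*n + 8) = (n - 4)*(n - 1)*(n + 2)*(n - 2)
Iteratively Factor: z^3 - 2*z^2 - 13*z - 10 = (z + 2)*(z^2 - 4*z - 5) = (z - 5)*(z + 2)*(z + 1)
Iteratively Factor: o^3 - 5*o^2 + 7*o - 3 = (o - 1)*(o^2 - 4*o + 3) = (o - 1)^2*(o - 3)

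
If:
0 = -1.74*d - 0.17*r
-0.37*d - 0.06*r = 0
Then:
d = 0.00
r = 0.00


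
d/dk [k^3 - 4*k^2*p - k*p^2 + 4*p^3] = 3*k^2 - 8*k*p - p^2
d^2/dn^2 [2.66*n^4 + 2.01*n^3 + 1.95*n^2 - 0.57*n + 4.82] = 31.92*n^2 + 12.06*n + 3.9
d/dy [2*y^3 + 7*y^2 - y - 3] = 6*y^2 + 14*y - 1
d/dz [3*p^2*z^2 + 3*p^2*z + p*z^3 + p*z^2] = p*(6*p*z + 3*p + 3*z^2 + 2*z)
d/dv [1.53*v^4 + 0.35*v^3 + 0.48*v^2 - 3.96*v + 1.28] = 6.12*v^3 + 1.05*v^2 + 0.96*v - 3.96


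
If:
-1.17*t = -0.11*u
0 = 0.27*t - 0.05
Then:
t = 0.19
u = 1.97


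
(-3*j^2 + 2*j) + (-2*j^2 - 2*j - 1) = -5*j^2 - 1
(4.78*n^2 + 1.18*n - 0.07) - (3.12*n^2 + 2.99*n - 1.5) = 1.66*n^2 - 1.81*n + 1.43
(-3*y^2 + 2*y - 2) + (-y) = -3*y^2 + y - 2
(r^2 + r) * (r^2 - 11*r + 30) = r^4 - 10*r^3 + 19*r^2 + 30*r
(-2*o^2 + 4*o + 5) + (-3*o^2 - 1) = -5*o^2 + 4*o + 4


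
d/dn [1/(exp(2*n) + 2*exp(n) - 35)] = -2*(exp(n) + 1)*exp(n)/(exp(2*n) + 2*exp(n) - 35)^2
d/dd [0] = 0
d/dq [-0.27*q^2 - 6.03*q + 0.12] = -0.54*q - 6.03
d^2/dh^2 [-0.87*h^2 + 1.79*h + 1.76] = -1.74000000000000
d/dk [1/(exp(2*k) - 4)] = -2*exp(2*k)/(exp(2*k) - 4)^2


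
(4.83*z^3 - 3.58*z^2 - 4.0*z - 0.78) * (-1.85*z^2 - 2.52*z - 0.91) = -8.9355*z^5 - 5.5486*z^4 + 12.0263*z^3 + 14.7808*z^2 + 5.6056*z + 0.7098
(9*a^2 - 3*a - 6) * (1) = 9*a^2 - 3*a - 6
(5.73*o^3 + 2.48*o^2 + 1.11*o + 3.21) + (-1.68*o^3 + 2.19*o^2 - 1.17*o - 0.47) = 4.05*o^3 + 4.67*o^2 - 0.0599999999999998*o + 2.74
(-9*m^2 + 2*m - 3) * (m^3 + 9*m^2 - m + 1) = -9*m^5 - 79*m^4 + 24*m^3 - 38*m^2 + 5*m - 3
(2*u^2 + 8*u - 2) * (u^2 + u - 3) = 2*u^4 + 10*u^3 - 26*u + 6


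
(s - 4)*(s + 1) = s^2 - 3*s - 4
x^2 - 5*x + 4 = (x - 4)*(x - 1)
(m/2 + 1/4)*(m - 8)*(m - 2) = m^3/2 - 19*m^2/4 + 11*m/2 + 4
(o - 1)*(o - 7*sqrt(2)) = o^2 - 7*sqrt(2)*o - o + 7*sqrt(2)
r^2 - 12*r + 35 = (r - 7)*(r - 5)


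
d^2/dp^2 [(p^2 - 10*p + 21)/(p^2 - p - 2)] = 6*(-3*p^3 + 23*p^2 - 41*p + 29)/(p^6 - 3*p^5 - 3*p^4 + 11*p^3 + 6*p^2 - 12*p - 8)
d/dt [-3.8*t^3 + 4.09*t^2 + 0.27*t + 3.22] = -11.4*t^2 + 8.18*t + 0.27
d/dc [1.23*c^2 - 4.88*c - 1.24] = 2.46*c - 4.88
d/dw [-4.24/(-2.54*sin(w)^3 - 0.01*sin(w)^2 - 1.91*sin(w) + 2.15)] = (-0.0848*sin(w) + 16.1544*cos(2*w) - 24.2528)*cos(w)/(2.54*sin(w)^3 + 0.01*sin(w)^2 + 1.91*sin(w) - 2.15)^2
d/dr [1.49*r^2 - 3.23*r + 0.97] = 2.98*r - 3.23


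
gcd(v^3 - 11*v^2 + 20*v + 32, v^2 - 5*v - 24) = v - 8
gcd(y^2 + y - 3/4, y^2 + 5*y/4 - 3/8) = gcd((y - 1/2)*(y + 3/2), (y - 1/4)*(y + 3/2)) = y + 3/2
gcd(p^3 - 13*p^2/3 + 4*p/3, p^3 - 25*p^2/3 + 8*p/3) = p^2 - p/3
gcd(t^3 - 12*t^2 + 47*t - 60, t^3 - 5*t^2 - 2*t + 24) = t^2 - 7*t + 12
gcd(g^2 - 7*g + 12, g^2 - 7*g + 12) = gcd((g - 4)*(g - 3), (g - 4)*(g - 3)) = g^2 - 7*g + 12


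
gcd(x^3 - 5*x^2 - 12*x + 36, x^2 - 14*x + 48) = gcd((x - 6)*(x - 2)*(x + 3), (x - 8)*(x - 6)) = x - 6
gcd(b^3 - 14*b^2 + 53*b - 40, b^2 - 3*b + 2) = b - 1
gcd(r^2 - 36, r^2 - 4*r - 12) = r - 6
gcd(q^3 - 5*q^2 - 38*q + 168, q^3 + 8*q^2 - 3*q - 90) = q + 6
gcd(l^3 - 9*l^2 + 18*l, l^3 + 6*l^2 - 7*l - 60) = l - 3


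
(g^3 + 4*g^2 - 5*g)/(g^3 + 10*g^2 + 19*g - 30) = g/(g + 6)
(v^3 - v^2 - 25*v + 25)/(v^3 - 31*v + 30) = (v + 5)/(v + 6)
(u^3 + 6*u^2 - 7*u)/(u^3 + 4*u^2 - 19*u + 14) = u/(u - 2)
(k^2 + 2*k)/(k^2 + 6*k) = (k + 2)/(k + 6)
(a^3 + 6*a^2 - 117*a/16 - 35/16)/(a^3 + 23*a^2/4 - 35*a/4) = (a + 1/4)/a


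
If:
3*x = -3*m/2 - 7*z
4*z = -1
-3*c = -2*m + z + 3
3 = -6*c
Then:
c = -1/2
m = 5/8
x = 13/48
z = -1/4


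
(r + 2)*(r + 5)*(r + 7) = r^3 + 14*r^2 + 59*r + 70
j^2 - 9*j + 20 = (j - 5)*(j - 4)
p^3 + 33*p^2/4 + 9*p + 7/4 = (p + 1/4)*(p + 1)*(p + 7)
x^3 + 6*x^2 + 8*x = x*(x + 2)*(x + 4)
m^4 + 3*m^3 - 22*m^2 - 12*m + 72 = (m - 3)*(m - 2)*(m + 2)*(m + 6)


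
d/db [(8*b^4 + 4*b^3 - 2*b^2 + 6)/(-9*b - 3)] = 2*(-36*b^4 - 28*b^3 - 3*b^2 + 2*b + 9)/(3*(9*b^2 + 6*b + 1))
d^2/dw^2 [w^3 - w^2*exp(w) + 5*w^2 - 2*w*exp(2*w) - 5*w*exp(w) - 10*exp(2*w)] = -w^2*exp(w) - 8*w*exp(2*w) - 9*w*exp(w) + 6*w - 48*exp(2*w) - 12*exp(w) + 10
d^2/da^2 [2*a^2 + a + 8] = 4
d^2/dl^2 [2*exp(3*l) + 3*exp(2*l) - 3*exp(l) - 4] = (18*exp(2*l) + 12*exp(l) - 3)*exp(l)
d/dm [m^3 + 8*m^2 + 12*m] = 3*m^2 + 16*m + 12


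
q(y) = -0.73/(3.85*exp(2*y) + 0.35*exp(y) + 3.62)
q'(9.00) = 0.00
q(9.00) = 0.00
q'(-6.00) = 0.00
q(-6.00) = -0.20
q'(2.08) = 0.01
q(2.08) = -0.00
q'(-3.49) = 0.00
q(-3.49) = -0.20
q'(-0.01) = 0.10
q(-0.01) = -0.09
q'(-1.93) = 0.01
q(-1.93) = -0.19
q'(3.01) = 0.00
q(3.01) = -0.00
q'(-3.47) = 0.00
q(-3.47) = -0.20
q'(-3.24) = 0.00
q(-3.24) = -0.20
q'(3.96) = 0.00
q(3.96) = -0.00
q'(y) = -0.73*(-7.7*exp(2*y) - 0.35*exp(y))/(3.85*exp(2*y) + 0.35*exp(y) + 3.62)^2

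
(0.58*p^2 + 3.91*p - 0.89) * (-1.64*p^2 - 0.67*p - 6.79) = -0.9512*p^4 - 6.801*p^3 - 5.0983*p^2 - 25.9526*p + 6.0431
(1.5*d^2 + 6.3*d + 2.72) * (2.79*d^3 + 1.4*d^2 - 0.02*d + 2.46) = 4.185*d^5 + 19.677*d^4 + 16.3788*d^3 + 7.372*d^2 + 15.4436*d + 6.6912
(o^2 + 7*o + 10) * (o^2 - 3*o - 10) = o^4 + 4*o^3 - 21*o^2 - 100*o - 100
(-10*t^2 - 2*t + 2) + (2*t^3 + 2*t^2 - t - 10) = 2*t^3 - 8*t^2 - 3*t - 8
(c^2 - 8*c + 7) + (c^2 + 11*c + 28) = 2*c^2 + 3*c + 35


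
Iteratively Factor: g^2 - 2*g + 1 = (g - 1)*(g - 1)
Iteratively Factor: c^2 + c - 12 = (c + 4)*(c - 3)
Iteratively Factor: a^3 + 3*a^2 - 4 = (a + 2)*(a^2 + a - 2) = (a - 1)*(a + 2)*(a + 2)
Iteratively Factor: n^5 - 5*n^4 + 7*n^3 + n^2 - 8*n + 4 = (n - 1)*(n^4 - 4*n^3 + 3*n^2 + 4*n - 4) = (n - 1)*(n + 1)*(n^3 - 5*n^2 + 8*n - 4) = (n - 2)*(n - 1)*(n + 1)*(n^2 - 3*n + 2) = (n - 2)^2*(n - 1)*(n + 1)*(n - 1)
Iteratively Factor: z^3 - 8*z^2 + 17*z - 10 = (z - 2)*(z^2 - 6*z + 5) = (z - 2)*(z - 1)*(z - 5)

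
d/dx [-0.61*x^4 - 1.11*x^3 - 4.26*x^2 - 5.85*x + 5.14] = -2.44*x^3 - 3.33*x^2 - 8.52*x - 5.85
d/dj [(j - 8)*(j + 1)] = 2*j - 7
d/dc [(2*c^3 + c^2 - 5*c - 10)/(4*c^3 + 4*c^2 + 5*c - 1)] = (4*c^4 + 60*c^3 + 139*c^2 + 78*c + 55)/(16*c^6 + 32*c^5 + 56*c^4 + 32*c^3 + 17*c^2 - 10*c + 1)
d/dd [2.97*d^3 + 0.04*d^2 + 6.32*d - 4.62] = 8.91*d^2 + 0.08*d + 6.32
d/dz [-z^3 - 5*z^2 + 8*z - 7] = -3*z^2 - 10*z + 8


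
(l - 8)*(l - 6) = l^2 - 14*l + 48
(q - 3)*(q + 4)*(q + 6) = q^3 + 7*q^2 - 6*q - 72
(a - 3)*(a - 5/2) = a^2 - 11*a/2 + 15/2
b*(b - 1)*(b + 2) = b^3 + b^2 - 2*b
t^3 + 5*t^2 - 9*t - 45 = (t - 3)*(t + 3)*(t + 5)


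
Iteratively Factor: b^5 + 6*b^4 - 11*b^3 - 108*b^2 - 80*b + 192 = (b + 4)*(b^4 + 2*b^3 - 19*b^2 - 32*b + 48) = (b - 4)*(b + 4)*(b^3 + 6*b^2 + 5*b - 12) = (b - 4)*(b - 1)*(b + 4)*(b^2 + 7*b + 12) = (b - 4)*(b - 1)*(b + 3)*(b + 4)*(b + 4)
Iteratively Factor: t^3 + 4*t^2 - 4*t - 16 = (t + 4)*(t^2 - 4) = (t - 2)*(t + 4)*(t + 2)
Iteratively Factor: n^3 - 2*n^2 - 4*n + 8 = (n + 2)*(n^2 - 4*n + 4) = (n - 2)*(n + 2)*(n - 2)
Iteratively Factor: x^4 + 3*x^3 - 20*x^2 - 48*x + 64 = (x - 1)*(x^3 + 4*x^2 - 16*x - 64) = (x - 4)*(x - 1)*(x^2 + 8*x + 16) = (x - 4)*(x - 1)*(x + 4)*(x + 4)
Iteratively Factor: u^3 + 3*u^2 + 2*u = (u + 1)*(u^2 + 2*u) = u*(u + 1)*(u + 2)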